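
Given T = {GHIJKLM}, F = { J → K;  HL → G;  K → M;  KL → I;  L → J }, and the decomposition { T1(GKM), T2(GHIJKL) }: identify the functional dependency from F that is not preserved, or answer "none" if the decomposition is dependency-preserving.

J → K lies within T2.
HL → G lies within T2.
K → M lies within T1.
KL → I lies within T2.
L → J lies within T2.
Every dependency is enforceable on the fragments, so the decomposition is dependency-preserving.

none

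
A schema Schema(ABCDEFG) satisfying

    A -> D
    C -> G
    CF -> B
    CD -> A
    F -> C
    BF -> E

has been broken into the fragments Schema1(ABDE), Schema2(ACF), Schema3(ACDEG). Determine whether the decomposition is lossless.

Chase test. Columns are ABCDEFG; row i has aⱼ where attribute j ∈ Schemai, else bᵢⱼ.
Initial tableau (one row per fragment):
  row 1: a1 a2 b13 a4 a5 b16 b17
  row 2: a1 b22 a3 b24 b25 a6 b27
  row 3: a1 b32 a3 a4 a5 b36 a7
Rows 1 and 2 agree on A; apply A→D and equate their D entries.
Rows 2 and 3 agree on C; apply C→G and equate their G entries.
No row becomes fully distinguished — the join is lossy.

No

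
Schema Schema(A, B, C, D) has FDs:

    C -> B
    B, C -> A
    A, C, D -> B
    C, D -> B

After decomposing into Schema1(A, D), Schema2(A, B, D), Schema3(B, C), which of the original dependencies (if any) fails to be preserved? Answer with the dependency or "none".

B, C -> A

Check B, C → A: no single fragment contains all of {A, B, C}, and the restricted closure of {B, C} across the fragments never reaches {A}.
C → B is preserved.
A, C, D → B is preserved.
C, D → B is preserved.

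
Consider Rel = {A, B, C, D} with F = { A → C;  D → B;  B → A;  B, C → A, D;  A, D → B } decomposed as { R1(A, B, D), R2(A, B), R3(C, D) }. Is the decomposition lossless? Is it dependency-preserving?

lossless but not dependency-preserving

Lossless test (chase): Rows 1 and 2 agree on A; apply A→C and equate their C entries. Rows 1 and 3 agree on D; apply D→B and equate their B entries. Rows 1 and 3 agree on B; apply B→A and equate their A entries. Rows 1 and 2 agree on B, C; apply B, C→A, D and equate their A, D entries. Rows 1 and 3 agree on A; apply A→C and equate their C entries. Row 1 is now all distinguished symbols — the join is lossless.
Dependency preservation: the restricted closure of {A} across the fragments never reaches {C}, so A → C cannot be enforced without a join — not preserved.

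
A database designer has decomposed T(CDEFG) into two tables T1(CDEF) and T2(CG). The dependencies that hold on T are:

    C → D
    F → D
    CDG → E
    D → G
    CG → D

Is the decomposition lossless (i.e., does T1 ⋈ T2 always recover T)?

Common attributes: T1 ∩ T2 = {C}.
Closure of {C}: C → D applies, adding D; D → G applies, adding G; CDG → E applies, adding E. So (C)⁺ = {CDEG}.
This closure contains every attribute of T2, so T1 ∩ T2 → T2. The join is lossless.

Yes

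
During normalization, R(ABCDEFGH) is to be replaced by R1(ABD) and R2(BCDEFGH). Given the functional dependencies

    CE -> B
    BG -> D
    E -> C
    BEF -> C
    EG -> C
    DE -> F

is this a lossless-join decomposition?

Common attributes: R1 ∩ R2 = {BD}.
No dependency enlarges {BD}, so (BD)⁺ = {BD}.
The closure contains neither all of R1 = {ABD} nor all of R2 = {BCDEFGH}, so the common attributes are not a superkey of either fragment. The join is lossy.

No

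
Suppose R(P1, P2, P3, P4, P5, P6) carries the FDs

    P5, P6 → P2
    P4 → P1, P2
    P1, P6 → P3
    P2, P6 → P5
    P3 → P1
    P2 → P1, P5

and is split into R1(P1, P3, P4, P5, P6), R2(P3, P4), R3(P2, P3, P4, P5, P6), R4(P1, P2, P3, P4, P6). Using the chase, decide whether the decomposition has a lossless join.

Yes

Chase test. Columns are P1, P2, P3, P4, P5, P6; row i has aⱼ where attribute j ∈ Ri, else bᵢⱼ.
Initial tableau (one row per fragment):
  row 1: a1 b12 a3 a4 a5 a6
  row 2: b21 b22 a3 a4 b25 b26
  row 3: b31 a2 a3 a4 a5 a6
  row 4: a1 a2 a3 a4 b45 a6
Rows 1 and 3 agree on P5, P6; apply P5, P6→P2 and equate their P2 entries.
Rows 1 and 2 agree on P4; apply P4→P1, P2 and equate their P1, P2 entries.
Rows 1 and 3 agree on P4; apply P4→P1, P2 and equate their P1, P2 entries.
Rows 1 and 4 agree on P2, P6; apply P2, P6→P5 and equate their P5 entries.
Rows 1 and 2 agree on P2; apply P2→P1, P5 and equate their P1, P5 entries.
Row 1 is now all distinguished symbols — the join is lossless.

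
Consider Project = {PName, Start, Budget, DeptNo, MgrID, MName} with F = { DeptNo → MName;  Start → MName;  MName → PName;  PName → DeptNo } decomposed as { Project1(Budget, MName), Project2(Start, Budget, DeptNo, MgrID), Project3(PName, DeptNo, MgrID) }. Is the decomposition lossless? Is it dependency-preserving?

lossy and not dependency-preserving

Lossless test (chase): Rows 2 and 3 agree on DeptNo; apply DeptNo→MName and equate their MName entries. Rows 2 and 3 agree on MName; apply MName→PName and equate their PName entries. No row becomes fully distinguished — the join is lossy.
Dependency preservation: the restricted closure of {DeptNo} across the fragments never reaches {MName}, so DeptNo → MName cannot be enforced without a join — not preserved.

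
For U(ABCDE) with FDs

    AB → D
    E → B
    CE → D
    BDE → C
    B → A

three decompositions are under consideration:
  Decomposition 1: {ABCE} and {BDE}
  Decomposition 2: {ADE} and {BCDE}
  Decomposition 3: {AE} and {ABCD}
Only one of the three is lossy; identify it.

Decomposition 1: common = {BE}, closure = {ABCDE} → lossless.
Decomposition 2: common = {DE}, closure = {ABCDE} → lossless.
Decomposition 3: common = {A}, closure = {A} → lossy.

Decomposition 3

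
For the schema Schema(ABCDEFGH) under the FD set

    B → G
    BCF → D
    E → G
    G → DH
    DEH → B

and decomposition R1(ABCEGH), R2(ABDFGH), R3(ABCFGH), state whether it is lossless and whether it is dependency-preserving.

Lossless test (chase): Rows 1 and 2 agree on G; apply G→DH and equate their DH entries. Rows 1 and 3 agree on G; apply G→DH and equate their DH entries. No row becomes fully distinguished — the join is lossy.
Dependency preservation: BCF → D; DEH → B are not contained in any single fragment, but the restricted closure of each left-hand side across the fragments still reaches the right-hand side; the remaining FDs each lie inside some fragment. All dependencies are preserved.

lossy but dependency-preserving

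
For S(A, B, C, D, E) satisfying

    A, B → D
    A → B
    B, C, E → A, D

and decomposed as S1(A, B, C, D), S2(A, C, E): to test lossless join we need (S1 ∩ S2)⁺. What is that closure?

S1 ∩ S2 = {A, C}.
A → B applies, adding B
A, B → D applies, adding D
Closure: {A, B, C, D}.

A, B, C, D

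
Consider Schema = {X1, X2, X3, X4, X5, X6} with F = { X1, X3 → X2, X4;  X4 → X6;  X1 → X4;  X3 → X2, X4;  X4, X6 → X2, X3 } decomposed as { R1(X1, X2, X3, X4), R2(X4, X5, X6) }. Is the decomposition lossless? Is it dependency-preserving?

Lossless test: (X4)⁺ = {X2, X3, X4, X6}, which is a superkey of neither fragment — lossy.
Dependency preservation: X4, X6 → X2, X3 is not contained in any single fragment, but the restricted closure of its left-hand side across the fragments still reaches the right-hand side; the remaining FDs each lie inside some fragment. All dependencies are preserved.

lossy but dependency-preserving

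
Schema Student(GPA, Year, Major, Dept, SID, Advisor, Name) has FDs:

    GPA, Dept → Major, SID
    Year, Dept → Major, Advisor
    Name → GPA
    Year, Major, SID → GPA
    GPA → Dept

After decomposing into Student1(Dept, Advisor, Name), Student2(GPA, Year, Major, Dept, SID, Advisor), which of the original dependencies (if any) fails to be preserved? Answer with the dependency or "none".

Check Name → GPA: no single fragment contains all of {GPA, Name}, and the restricted closure of {Name} across the fragments never reaches {GPA}.
GPA, Dept → Major, SID is preserved.
Year, Dept → Major, Advisor is preserved.
Year, Major, SID → GPA is preserved.
GPA → Dept is preserved.

Name → GPA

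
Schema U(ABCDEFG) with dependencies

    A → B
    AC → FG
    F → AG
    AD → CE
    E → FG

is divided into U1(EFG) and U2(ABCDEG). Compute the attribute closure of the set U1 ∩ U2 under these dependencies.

ABEFG

U1 ∩ U2 = {EG}.
E → FG applies, adding F
F → AG applies, adding A
A → B applies, adding B
Closure: {ABEFG}.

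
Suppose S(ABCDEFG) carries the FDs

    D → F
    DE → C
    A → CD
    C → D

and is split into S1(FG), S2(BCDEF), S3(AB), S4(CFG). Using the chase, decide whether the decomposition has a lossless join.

No

Chase test. Columns are ABCDEFG; row i has aⱼ where attribute j ∈ Si, else bᵢⱼ.
Initial tableau (one row per fragment):
  row 1: b11 b12 b13 b14 b15 a6 a7
  row 2: b21 a2 a3 a4 a5 a6 b27
  row 3: a1 a2 b33 b34 b35 b36 b37
  row 4: b41 b42 a3 b44 b45 a6 a7
Rows 2 and 4 agree on C; apply C→D and equate their D entries.
No row becomes fully distinguished — the join is lossy.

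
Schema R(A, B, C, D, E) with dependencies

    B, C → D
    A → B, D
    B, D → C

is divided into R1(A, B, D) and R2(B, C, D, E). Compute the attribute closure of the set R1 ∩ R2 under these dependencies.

R1 ∩ R2 = {B, D}.
B, D → C applies, adding C
Closure: {B, C, D}.

B, C, D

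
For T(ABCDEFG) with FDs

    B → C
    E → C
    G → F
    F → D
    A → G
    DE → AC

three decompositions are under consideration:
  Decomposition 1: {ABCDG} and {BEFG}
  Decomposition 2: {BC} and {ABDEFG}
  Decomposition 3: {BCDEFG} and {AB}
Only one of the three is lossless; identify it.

Decomposition 2

Decomposition 1: common = {BG}, closure = {BCDFG} → lossy.
Decomposition 2: common = {B}, closure = {BC} → lossless.
Decomposition 3: common = {B}, closure = {BC} → lossy.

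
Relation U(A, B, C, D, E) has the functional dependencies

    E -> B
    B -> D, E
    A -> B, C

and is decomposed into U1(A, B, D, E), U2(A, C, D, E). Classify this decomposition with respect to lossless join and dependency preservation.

lossless and dependency-preserving

Lossless test: (A, D, E)⁺ = {A, B, C, D, E}, which contains all of one fragment — lossless.
Dependency preservation: A → B, C is not contained in any single fragment, but the restricted closure of its left-hand side across the fragments still reaches the right-hand side; the remaining FDs each lie inside some fragment. All dependencies are preserved.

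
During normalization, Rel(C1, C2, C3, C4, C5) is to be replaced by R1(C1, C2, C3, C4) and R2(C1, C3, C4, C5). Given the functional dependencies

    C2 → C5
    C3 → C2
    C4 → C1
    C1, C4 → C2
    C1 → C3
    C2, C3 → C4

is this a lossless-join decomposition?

Common attributes: R1 ∩ R2 = {C1, C3, C4}.
Closure of {C1, C3, C4}: C3 → C2 applies, adding C2; C2 → C5 applies, adding C5. So (C1, C3, C4)⁺ = {C1, C2, C3, C4, C5}.
This closure contains every attribute of R1, so R1 ∩ R2 → R1. The join is lossless.

Yes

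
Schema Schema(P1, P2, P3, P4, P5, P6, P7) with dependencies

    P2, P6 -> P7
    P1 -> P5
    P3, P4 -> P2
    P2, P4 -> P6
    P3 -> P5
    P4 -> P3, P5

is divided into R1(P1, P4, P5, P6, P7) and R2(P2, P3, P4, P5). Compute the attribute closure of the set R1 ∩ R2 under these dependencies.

P2, P3, P4, P5, P6, P7

R1 ∩ R2 = {P4, P5}.
P4 → P3, P5 applies, adding P3
P3, P4 → P2 applies, adding P2
P2, P4 → P6 applies, adding P6
P2, P6 → P7 applies, adding P7
Closure: {P2, P3, P4, P5, P6, P7}.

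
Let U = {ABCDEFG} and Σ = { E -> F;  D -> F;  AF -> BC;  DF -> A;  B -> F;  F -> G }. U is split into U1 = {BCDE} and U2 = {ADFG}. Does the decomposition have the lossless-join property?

Common attributes: U1 ∩ U2 = {D}.
Closure of {D}: D → F applies, adding F; DF → A applies, adding A; F → G applies, adding G; AF → BC applies, adding BC. So (D)⁺ = {ABCDFG}.
This closure contains every attribute of U2, so U1 ∩ U2 → U2. The join is lossless.

Yes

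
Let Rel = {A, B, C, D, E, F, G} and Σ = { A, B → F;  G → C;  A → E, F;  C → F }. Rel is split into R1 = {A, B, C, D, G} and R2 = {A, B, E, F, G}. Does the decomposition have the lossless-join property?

Common attributes: R1 ∩ R2 = {A, B, G}.
Closure of {A, B, G}: A, B → F applies, adding F; G → C applies, adding C; A → E, F applies, adding E. So (A, B, G)⁺ = {A, B, C, E, F, G}.
This closure contains every attribute of R2, so R1 ∩ R2 → R2. The join is lossless.

Yes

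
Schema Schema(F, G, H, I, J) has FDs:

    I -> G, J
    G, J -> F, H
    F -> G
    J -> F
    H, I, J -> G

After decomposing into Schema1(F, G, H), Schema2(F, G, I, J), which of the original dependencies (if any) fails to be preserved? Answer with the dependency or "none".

Check G, J → F, H: no single fragment contains all of {F, G, H, J}, and the restricted closure of {G, J} across the fragments never reaches {F, H}.
I → G, J is preserved.
F → G is preserved.
J → F is preserved.
H, I, J → G is preserved.

G, J -> F, H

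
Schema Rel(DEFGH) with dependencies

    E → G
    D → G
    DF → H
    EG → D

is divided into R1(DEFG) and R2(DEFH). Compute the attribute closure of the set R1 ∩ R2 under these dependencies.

DEFGH

R1 ∩ R2 = {DEF}.
E → G applies, adding G
DF → H applies, adding H
Closure: {DEFGH}.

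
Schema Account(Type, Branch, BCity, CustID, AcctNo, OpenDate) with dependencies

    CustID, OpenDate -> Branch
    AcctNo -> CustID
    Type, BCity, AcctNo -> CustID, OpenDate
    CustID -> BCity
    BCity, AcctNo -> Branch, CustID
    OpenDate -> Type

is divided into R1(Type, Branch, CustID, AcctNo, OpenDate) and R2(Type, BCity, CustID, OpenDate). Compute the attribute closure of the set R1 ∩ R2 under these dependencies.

R1 ∩ R2 = {Type, CustID, OpenDate}.
CustID, OpenDate → Branch applies, adding Branch
CustID → BCity applies, adding BCity
Closure: {Type, Branch, BCity, CustID, OpenDate}.

Type, Branch, BCity, CustID, OpenDate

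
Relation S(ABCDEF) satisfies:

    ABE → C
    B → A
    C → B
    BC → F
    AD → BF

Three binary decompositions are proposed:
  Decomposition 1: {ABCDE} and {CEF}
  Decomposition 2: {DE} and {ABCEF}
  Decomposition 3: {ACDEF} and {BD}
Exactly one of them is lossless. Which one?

Decomposition 1

Decomposition 1: common = {CE}, closure = {ABCEF} → lossless.
Decomposition 2: common = {E}, closure = {E} → lossy.
Decomposition 3: common = {D}, closure = {D} → lossy.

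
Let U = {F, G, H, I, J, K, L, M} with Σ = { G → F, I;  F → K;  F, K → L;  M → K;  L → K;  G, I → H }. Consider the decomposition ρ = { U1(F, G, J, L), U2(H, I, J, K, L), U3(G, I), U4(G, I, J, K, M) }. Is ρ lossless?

No

Chase test. Columns are F, G, H, I, J, K, L, M; row i has aⱼ where attribute j ∈ Ui, else bᵢⱼ.
Initial tableau (one row per fragment):
  row 1: a1 a2 b13 b14 a5 b16 a7 b18
  row 2: b21 b22 a3 a4 a5 a6 a7 b28
  row 3: b31 a2 b33 a4 b35 b36 b37 b38
  row 4: b41 a2 b43 a4 a5 a6 b47 a8
Rows 1 and 3 agree on G; apply G→F, I and equate their F, I entries.
Rows 1 and 4 agree on G; apply G→F, I and equate their F, I entries.
Rows 1 and 3 agree on F; apply F→K and equate their K entries.
Rows 1 and 4 agree on F; apply F→K and equate their K entries.
Rows 1 and 3 agree on F, K; apply F, K→L and equate their L entries.
Rows 1 and 4 agree on F, K; apply F, K→L and equate their L entries.
Rows 1 and 3 agree on G, I; apply G, I→H and equate their H entries.
Rows 1 and 4 agree on G, I; apply G, I→H and equate their H entries.
No row becomes fully distinguished — the join is lossy.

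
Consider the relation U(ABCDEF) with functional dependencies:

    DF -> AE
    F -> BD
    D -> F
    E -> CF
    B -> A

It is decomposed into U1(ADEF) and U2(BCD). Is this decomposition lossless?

Yes

Common attributes: U1 ∩ U2 = {D}.
Closure of {D}: D → F applies, adding F; DF → AE applies, adding AE; F → BD applies, adding B; E → CF applies, adding C. So (D)⁺ = {ABCDEF}.
This closure contains every attribute of U1, so U1 ∩ U2 → U1. The join is lossless.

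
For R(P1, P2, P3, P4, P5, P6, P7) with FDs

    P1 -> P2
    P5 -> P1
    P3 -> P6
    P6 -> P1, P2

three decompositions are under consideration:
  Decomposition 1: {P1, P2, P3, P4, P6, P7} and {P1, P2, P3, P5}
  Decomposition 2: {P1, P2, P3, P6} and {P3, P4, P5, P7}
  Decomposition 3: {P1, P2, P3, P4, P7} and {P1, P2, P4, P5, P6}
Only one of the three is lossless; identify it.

Decomposition 1: common = {P1, P2, P3}, closure = {P1, P2, P3, P6} → lossy.
Decomposition 2: common = {P3}, closure = {P1, P2, P3, P6} → lossless.
Decomposition 3: common = {P1, P2, P4}, closure = {P1, P2, P4} → lossy.

Decomposition 2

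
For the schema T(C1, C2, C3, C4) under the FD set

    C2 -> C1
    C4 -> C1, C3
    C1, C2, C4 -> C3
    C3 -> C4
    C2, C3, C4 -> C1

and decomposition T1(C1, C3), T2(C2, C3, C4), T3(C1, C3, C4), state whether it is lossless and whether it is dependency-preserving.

lossless but not dependency-preserving

Lossless test (chase): Rows 2 and 3 agree on C4; apply C4→C1, C3 and equate their C1, C3 entries. Rows 1 and 2 agree on C3; apply C3→C4 and equate their C4 entries. Row 2 is now all distinguished symbols — the join is lossless.
Dependency preservation: the restricted closure of {C2} across the fragments never reaches {C1}, so C2 → C1 cannot be enforced without a join — not preserved.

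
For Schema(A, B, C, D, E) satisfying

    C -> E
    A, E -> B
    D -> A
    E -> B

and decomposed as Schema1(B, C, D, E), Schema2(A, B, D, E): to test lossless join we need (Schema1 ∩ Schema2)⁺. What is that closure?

Schema1 ∩ Schema2 = {B, D, E}.
D → A applies, adding A
Closure: {A, B, D, E}.

A, B, D, E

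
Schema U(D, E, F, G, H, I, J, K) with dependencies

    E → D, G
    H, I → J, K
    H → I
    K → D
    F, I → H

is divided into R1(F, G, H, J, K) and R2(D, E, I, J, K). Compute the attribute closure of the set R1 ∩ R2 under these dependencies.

D, J, K

R1 ∩ R2 = {J, K}.
K → D applies, adding D
Closure: {D, J, K}.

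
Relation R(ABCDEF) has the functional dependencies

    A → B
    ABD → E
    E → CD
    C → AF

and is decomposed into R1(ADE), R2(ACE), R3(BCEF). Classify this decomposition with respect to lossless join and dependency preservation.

lossless but not dependency-preserving

Lossless test (chase): Rows 1 and 2 agree on A; apply A→B and equate their B entries. Rows 1 and 2 agree on E; apply E→CD and equate their CD entries. Rows 1 and 3 agree on E; apply E→CD and equate their CD entries. Rows 1 and 2 agree on C; apply C→AF and equate their AF entries. Rows 1 and 3 agree on C; apply C→AF and equate their AF entries. Rows 1 and 3 agree on A; apply A→B and equate their B entries. Row 1 is now all distinguished symbols — the join is lossless.
Dependency preservation: the restricted closure of {A} across the fragments never reaches {B}, so A → B cannot be enforced without a join — not preserved.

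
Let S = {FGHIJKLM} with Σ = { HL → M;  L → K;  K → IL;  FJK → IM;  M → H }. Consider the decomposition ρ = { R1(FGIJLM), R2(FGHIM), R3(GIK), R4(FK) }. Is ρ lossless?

No

Chase test. Columns are FGHIJKLM; row i has aⱼ where attribute j ∈ Ri, else bᵢⱼ.
Initial tableau (one row per fragment):
  row 1: a1 a2 b13 a4 a5 b16 a7 a8
  row 2: a1 a2 a3 a4 b25 b26 b27 a8
  row 3: b31 a2 b33 a4 b35 a6 b37 b38
  row 4: a1 b42 b43 b44 b45 a6 b47 b48
Rows 3 and 4 agree on K; apply K→IL and equate their IL entries.
Rows 1 and 2 agree on M; apply M→H and equate their H entries.
No row becomes fully distinguished — the join is lossy.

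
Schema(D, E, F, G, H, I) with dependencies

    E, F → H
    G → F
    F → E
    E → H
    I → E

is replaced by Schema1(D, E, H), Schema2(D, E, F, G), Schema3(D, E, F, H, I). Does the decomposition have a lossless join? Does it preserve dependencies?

Lossless test (chase): Rows 2 and 3 agree on E, F; apply E, F→H and equate their H entries. No row becomes fully distinguished — the join is lossy.
Dependency preservation: every FD's attributes lie within a single fragment, so each can be enforced locally — preserved.

lossy but dependency-preserving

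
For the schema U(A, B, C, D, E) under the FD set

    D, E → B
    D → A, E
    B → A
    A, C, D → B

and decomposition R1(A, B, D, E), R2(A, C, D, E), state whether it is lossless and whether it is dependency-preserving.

lossless and dependency-preserving

Lossless test: (A, D, E)⁺ = {A, B, D, E}, which contains all of one fragment — lossless.
Dependency preservation: A, C, D → B is not contained in any single fragment, but the restricted closure of its left-hand side across the fragments still reaches the right-hand side; the remaining FDs each lie inside some fragment. All dependencies are preserved.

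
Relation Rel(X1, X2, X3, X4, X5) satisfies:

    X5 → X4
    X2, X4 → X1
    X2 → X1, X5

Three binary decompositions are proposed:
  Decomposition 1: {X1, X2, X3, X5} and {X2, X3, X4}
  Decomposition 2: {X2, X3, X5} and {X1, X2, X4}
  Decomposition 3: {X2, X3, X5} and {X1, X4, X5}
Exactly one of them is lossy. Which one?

Decomposition 1: common = {X2, X3}, closure = {X1, X2, X3, X4, X5} → lossless.
Decomposition 2: common = {X2}, closure = {X1, X2, X4, X5} → lossless.
Decomposition 3: common = {X5}, closure = {X4, X5} → lossy.

Decomposition 3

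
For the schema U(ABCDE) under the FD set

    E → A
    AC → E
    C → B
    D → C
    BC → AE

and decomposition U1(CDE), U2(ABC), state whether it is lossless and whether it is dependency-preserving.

Lossless test: (C)⁺ = {ABCE}, which contains all of one fragment — lossless.
Dependency preservation: the restricted closure of {E} across the fragments never reaches {A}, so E → A cannot be enforced without a join — not preserved.

lossless but not dependency-preserving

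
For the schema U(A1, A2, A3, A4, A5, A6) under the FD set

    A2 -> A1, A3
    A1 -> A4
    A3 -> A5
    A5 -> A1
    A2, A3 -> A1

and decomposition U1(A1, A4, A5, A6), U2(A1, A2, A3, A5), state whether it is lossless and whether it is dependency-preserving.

lossy but dependency-preserving

Lossless test: (A1, A5)⁺ = {A1, A4, A5}, which is a superkey of neither fragment — lossy.
Dependency preservation: every FD's attributes lie within a single fragment, so each can be enforced locally — preserved.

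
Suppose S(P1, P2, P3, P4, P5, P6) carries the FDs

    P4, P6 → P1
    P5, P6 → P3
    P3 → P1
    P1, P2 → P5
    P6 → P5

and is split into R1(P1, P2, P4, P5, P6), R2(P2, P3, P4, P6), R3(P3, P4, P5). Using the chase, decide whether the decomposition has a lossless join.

Chase test. Columns are P1, P2, P3, P4, P5, P6; row i has aⱼ where attribute j ∈ Ri, else bᵢⱼ.
Initial tableau (one row per fragment):
  row 1: a1 a2 b13 a4 a5 a6
  row 2: b21 a2 a3 a4 b25 a6
  row 3: b31 b32 a3 a4 a5 b36
Rows 1 and 2 agree on P4, P6; apply P4, P6→P1 and equate their P1 entries.
Rows 2 and 3 agree on P3; apply P3→P1 and equate their P1 entries.
Rows 1 and 2 agree on P1, P2; apply P1, P2→P5 and equate their P5 entries.
Rows 1 and 2 agree on P5, P6; apply P5, P6→P3 and equate their P3 entries.
Row 1 is now all distinguished symbols — the join is lossless.

Yes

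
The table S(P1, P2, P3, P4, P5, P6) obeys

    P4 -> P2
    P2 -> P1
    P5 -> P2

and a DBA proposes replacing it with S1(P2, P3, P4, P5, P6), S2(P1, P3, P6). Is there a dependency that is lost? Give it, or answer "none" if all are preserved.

Check P2 → P1: no single fragment contains all of {P1, P2}, and the restricted closure of {P2} across the fragments never reaches {P1}.
P4 → P2 is preserved.
P5 → P2 is preserved.

P2 -> P1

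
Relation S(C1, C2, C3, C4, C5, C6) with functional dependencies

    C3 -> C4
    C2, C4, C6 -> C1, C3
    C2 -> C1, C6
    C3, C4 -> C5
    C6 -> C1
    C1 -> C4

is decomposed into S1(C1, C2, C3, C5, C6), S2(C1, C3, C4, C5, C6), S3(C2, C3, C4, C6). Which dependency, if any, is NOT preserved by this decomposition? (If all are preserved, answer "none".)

C3 → C4 lies within S2.
C2, C4, C6 → C1, C3: restricted closure across fragments reaches C1, C3.
C2 → C1, C6 lies within S1.
C3, C4 → C5 lies within S2.
C6 → C1 lies within S1.
C1 → C4 lies within S2.
Every dependency is enforceable on the fragments, so the decomposition is dependency-preserving.

none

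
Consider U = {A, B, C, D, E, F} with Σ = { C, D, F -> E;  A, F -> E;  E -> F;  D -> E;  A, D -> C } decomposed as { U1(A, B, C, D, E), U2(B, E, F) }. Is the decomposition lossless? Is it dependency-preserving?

lossless but not dependency-preserving

Lossless test: (B, E)⁺ = {B, E, F}, which contains all of one fragment — lossless.
Dependency preservation: the restricted closure of {A, F} across the fragments never reaches {E}, so A, F → E cannot be enforced without a join — not preserved.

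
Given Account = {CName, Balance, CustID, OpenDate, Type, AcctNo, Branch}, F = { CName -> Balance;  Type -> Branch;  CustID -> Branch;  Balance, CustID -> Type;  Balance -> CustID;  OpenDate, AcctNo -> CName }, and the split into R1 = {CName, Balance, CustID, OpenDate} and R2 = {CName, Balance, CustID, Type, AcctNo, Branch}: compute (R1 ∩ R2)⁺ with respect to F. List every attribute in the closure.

CName, Balance, CustID, Type, Branch

R1 ∩ R2 = {CName, Balance, CustID}.
CustID → Branch applies, adding Branch
Balance, CustID → Type applies, adding Type
Closure: {CName, Balance, CustID, Type, Branch}.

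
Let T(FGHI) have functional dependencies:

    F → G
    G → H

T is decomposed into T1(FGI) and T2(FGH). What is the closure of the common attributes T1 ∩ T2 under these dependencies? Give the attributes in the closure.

T1 ∩ T2 = {FG}.
G → H applies, adding H
Closure: {FGH}.

FGH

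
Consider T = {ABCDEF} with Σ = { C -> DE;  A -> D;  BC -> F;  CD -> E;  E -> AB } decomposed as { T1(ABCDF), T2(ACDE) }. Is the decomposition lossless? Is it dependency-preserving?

Lossless test: (ACD)⁺ = {ABCDEF}, which contains all of one fragment — lossless.
Dependency preservation: the restricted closure of {E} across the fragments never reaches {AB}, so E → AB cannot be enforced without a join — not preserved.

lossless but not dependency-preserving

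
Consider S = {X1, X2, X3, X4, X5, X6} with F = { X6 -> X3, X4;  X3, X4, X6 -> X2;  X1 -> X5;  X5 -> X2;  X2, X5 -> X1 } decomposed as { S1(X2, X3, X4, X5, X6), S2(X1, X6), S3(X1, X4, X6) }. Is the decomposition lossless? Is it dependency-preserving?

Lossless test (chase): Rows 1 and 2 agree on X6; apply X6→X3, X4 and equate their X3, X4 entries. Rows 1 and 3 agree on X6; apply X6→X3, X4 and equate their X3, X4 entries. Rows 1 and 2 agree on X3, X4, X6; apply X3, X4, X6→X2 and equate their X2 entries. Rows 1 and 3 agree on X3, X4, X6; apply X3, X4, X6→X2 and equate their X2 entries. Rows 2 and 3 agree on X1; apply X1→X5 and equate their X5 entries. No row becomes fully distinguished — the join is lossy.
Dependency preservation: the restricted closure of {X1} across the fragments never reaches {X5}, so X1 → X5 cannot be enforced without a join — not preserved.

lossy and not dependency-preserving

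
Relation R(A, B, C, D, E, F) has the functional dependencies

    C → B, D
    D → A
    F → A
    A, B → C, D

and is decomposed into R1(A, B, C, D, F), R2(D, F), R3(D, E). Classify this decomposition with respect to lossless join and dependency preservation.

lossy but dependency-preserving

Lossless test (chase): Rows 1 and 2 agree on D; apply D→A and equate their A entries. Rows 1 and 3 agree on D; apply D→A and equate their A entries. No row becomes fully distinguished — the join is lossy.
Dependency preservation: every FD's attributes lie within a single fragment, so each can be enforced locally — preserved.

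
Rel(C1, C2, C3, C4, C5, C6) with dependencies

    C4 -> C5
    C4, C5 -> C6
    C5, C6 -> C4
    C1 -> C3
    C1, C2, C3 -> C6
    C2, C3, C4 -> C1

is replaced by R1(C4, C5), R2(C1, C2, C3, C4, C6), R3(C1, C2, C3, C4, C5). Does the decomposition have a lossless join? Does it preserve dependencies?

Lossless test (chase): Rows 1 and 2 agree on C4; apply C4→C5 and equate their C5 entries. Rows 1 and 2 agree on C4, C5; apply C4, C5→C6 and equate their C6 entries. Rows 1 and 3 agree on C4, C5; apply C4, C5→C6 and equate their C6 entries. Row 2 is now all distinguished symbols — the join is lossless.
Dependency preservation: the restricted closure of {C5, C6} across the fragments never reaches {C4}, so C5, C6 → C4 cannot be enforced without a join — not preserved.

lossless but not dependency-preserving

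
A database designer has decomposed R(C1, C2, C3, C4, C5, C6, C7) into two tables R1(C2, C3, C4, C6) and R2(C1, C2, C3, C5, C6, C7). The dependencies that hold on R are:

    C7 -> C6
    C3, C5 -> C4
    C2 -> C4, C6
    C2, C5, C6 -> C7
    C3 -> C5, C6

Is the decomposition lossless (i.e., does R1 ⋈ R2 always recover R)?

Yes

Common attributes: R1 ∩ R2 = {C2, C3, C6}.
Closure of {C2, C3, C6}: C2 → C4, C6 applies, adding C4; C3 → C5, C6 applies, adding C5; C2, C5, C6 → C7 applies, adding C7. So (C2, C3, C6)⁺ = {C2, C3, C4, C5, C6, C7}.
This closure contains every attribute of R1, so R1 ∩ R2 → R1. The join is lossless.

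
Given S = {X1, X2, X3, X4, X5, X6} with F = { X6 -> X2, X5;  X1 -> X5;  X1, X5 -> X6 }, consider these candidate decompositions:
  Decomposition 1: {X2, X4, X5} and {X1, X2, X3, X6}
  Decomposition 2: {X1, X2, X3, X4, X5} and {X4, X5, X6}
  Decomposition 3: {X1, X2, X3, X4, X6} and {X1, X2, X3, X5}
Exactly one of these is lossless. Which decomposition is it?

Decomposition 3

Decomposition 1: common = {X2}, closure = {X2} → lossy.
Decomposition 2: common = {X4, X5}, closure = {X4, X5} → lossy.
Decomposition 3: common = {X1, X2, X3}, closure = {X1, X2, X3, X5, X6} → lossless.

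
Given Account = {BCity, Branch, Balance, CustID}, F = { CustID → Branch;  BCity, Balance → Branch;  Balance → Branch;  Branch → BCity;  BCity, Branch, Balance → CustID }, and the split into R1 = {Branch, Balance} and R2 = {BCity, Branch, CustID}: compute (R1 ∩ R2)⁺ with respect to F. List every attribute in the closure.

BCity, Branch

R1 ∩ R2 = {Branch}.
Branch → BCity applies, adding BCity
Closure: {BCity, Branch}.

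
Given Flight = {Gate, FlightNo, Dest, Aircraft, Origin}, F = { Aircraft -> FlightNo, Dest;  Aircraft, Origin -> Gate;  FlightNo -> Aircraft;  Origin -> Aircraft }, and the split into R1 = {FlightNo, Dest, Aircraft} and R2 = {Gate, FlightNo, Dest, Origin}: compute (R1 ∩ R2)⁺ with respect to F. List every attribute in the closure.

R1 ∩ R2 = {FlightNo, Dest}.
FlightNo → Aircraft applies, adding Aircraft
Closure: {FlightNo, Dest, Aircraft}.

FlightNo, Dest, Aircraft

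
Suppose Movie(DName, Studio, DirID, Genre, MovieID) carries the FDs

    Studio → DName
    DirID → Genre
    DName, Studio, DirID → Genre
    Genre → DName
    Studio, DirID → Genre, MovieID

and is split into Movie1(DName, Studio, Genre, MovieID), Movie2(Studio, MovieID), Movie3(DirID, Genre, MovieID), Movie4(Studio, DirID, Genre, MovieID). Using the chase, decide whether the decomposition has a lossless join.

Chase test. Columns are DName, Studio, DirID, Genre, MovieID; row i has aⱼ where attribute j ∈ Moviei, else bᵢⱼ.
Initial tableau (one row per fragment):
  row 1: a1 a2 b13 a4 a5
  row 2: b21 a2 b23 b24 a5
  row 3: b31 b32 a3 a4 a5
  row 4: b41 a2 a3 a4 a5
Rows 1 and 2 agree on Studio; apply Studio→DName and equate their DName entries.
Rows 1 and 4 agree on Studio; apply Studio→DName and equate their DName entries.
Rows 1 and 3 agree on Genre; apply Genre→DName and equate their DName entries.
Row 4 is now all distinguished symbols — the join is lossless.

Yes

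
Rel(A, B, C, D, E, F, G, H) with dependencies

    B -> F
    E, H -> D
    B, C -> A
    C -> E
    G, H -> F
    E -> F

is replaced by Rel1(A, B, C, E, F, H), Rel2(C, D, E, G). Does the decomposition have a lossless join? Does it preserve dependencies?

lossy and not dependency-preserving

Lossless test: (C, E)⁺ = {C, E, F}, which is a superkey of neither fragment — lossy.
Dependency preservation: the restricted closure of {E, H} across the fragments never reaches {D}, so E, H → D cannot be enforced without a join — not preserved.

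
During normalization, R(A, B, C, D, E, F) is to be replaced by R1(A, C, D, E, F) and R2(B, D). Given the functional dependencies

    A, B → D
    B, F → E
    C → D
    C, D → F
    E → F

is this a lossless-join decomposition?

No

Common attributes: R1 ∩ R2 = {D}.
No dependency enlarges {D}, so (D)⁺ = {D}.
The closure contains neither all of R1 = {A, C, D, E, F} nor all of R2 = {B, D}, so the common attributes are not a superkey of either fragment. The join is lossy.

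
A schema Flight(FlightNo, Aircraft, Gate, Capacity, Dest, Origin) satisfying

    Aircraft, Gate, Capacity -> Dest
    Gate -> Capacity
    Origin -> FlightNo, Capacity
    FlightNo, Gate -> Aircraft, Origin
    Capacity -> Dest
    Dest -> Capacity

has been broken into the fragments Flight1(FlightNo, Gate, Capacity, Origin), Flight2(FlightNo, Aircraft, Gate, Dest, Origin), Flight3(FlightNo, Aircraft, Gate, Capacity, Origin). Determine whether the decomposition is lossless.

Chase test. Columns are FlightNo, Aircraft, Gate, Capacity, Dest, Origin; row i has aⱼ where attribute j ∈ Flighti, else bᵢⱼ.
Initial tableau (one row per fragment):
  row 1: a1 b12 a3 a4 b15 a6
  row 2: a1 a2 a3 b24 a5 a6
  row 3: a1 a2 a3 a4 b35 a6
Rows 1 and 2 agree on Gate; apply Gate→Capacity and equate their Capacity entries.
Rows 1 and 2 agree on FlightNo, Gate; apply FlightNo, Gate→Aircraft, Origin and equate their Aircraft, Origin entries.
Rows 1 and 2 agree on Capacity; apply Capacity→Dest and equate their Dest entries.
Rows 1 and 3 agree on Capacity; apply Capacity→Dest and equate their Dest entries.
Row 1 is now all distinguished symbols — the join is lossless.

Yes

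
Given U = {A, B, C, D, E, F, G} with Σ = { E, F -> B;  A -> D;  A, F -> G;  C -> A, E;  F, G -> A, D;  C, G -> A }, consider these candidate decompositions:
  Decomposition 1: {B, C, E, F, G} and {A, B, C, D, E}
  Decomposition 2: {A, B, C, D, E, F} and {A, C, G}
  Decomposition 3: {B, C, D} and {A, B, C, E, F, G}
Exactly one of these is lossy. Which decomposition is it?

Decomposition 2

Decomposition 1: common = {B, C, E}, closure = {A, B, C, D, E} → lossless.
Decomposition 2: common = {A, C}, closure = {A, C, D, E} → lossy.
Decomposition 3: common = {B, C}, closure = {A, B, C, D, E} → lossless.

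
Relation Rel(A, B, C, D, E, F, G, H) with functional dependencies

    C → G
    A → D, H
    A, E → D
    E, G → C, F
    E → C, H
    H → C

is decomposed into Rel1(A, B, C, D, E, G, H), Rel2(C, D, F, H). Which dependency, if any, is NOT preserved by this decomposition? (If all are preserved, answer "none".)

Check E, G → C, F: no single fragment contains all of {C, E, F, G}, and the restricted closure of {E, G} across the fragments never reaches {C, F}.
C → G is preserved.
A → D, H is preserved.
A, E → D is preserved.
E → C, H is preserved.
H → C is preserved.

E, G → C, F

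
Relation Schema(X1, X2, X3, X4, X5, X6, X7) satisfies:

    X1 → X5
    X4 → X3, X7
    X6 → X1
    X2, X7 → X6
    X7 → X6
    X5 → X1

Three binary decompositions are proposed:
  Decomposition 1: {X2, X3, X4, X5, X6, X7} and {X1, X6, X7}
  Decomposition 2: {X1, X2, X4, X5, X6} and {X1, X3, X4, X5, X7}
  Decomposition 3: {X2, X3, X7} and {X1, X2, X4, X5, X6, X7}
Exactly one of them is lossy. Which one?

Decomposition 3

Decomposition 1: common = {X6, X7}, closure = {X1, X5, X6, X7} → lossless.
Decomposition 2: common = {X1, X4, X5}, closure = {X1, X3, X4, X5, X6, X7} → lossless.
Decomposition 3: common = {X2, X7}, closure = {X1, X2, X5, X6, X7} → lossy.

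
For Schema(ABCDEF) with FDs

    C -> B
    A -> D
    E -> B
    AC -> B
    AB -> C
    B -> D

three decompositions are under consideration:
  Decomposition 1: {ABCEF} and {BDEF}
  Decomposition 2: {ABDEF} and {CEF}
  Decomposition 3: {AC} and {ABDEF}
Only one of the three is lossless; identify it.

Decomposition 1

Decomposition 1: common = {BEF}, closure = {BDEF} → lossless.
Decomposition 2: common = {EF}, closure = {BDEF} → lossy.
Decomposition 3: common = {A}, closure = {AD} → lossy.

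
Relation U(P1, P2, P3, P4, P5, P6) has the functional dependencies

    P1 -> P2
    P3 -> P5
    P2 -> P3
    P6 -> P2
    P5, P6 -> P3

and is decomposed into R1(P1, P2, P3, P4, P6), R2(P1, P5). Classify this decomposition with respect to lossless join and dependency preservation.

lossless but not dependency-preserving

Lossless test: (P1)⁺ = {P1, P2, P3, P5}, which contains all of one fragment — lossless.
Dependency preservation: the restricted closure of {P3} across the fragments never reaches {P5}, so P3 → P5 cannot be enforced without a join — not preserved.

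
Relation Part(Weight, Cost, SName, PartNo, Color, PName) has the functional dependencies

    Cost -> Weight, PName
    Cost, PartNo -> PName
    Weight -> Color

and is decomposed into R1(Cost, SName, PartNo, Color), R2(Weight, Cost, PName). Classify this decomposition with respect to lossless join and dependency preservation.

lossless but not dependency-preserving

Lossless test: (Cost)⁺ = {Weight, Cost, Color, PName}, which contains all of one fragment — lossless.
Dependency preservation: the restricted closure of {Weight} across the fragments never reaches {Color}, so Weight → Color cannot be enforced without a join — not preserved.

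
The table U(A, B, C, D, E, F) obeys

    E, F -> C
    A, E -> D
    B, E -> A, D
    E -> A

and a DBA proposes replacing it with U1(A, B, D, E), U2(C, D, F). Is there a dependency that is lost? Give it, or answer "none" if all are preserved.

E, F -> C

Check E, F → C: no single fragment contains all of {C, E, F}, and the restricted closure of {E, F} across the fragments never reaches {C}.
A, E → D is preserved.
B, E → A, D is preserved.
E → A is preserved.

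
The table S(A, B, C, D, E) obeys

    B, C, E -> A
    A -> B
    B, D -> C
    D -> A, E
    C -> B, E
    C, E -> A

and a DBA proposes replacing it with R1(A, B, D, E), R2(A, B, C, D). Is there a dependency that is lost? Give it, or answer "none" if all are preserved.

Check C → B, E: no single fragment contains all of {B, C, E}, and the restricted closure of {C} across the fragments never reaches {B, E}.
B, C, E → A is preserved.
A → B is preserved.
B, D → C is preserved.
D → A, E is preserved.
C, E → A is preserved.

C -> B, E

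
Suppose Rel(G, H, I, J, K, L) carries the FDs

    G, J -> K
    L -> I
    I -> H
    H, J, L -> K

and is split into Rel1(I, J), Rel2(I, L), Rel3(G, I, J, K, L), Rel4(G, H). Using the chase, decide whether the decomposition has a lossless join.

Chase test. Columns are G, H, I, J, K, L; row i has aⱼ where attribute j ∈ Reli, else bᵢⱼ.
Initial tableau (one row per fragment):
  row 1: b11 b12 a3 a4 b15 b16
  row 2: b21 b22 a3 b24 b25 a6
  row 3: a1 b32 a3 a4 a5 a6
  row 4: a1 a2 b43 b44 b45 b46
Rows 1 and 2 agree on I; apply I→H and equate their H entries.
Rows 1 and 3 agree on I; apply I→H and equate their H entries.
No row becomes fully distinguished — the join is lossy.

No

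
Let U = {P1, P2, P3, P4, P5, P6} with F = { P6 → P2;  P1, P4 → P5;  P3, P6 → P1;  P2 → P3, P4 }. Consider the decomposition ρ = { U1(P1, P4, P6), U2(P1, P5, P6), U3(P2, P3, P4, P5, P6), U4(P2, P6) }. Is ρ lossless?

Yes

Chase test. Columns are P1, P2, P3, P4, P5, P6; row i has aⱼ where attribute j ∈ Ui, else bᵢⱼ.
Initial tableau (one row per fragment):
  row 1: a1 b12 b13 a4 b15 a6
  row 2: a1 b22 b23 b24 a5 a6
  row 3: b31 a2 a3 a4 a5 a6
  row 4: b41 a2 b43 b44 b45 a6
Rows 1 and 2 agree on P6; apply P6→P2 and equate their P2 entries.
Rows 1 and 3 agree on P6; apply P6→P2 and equate their P2 entries.
Rows 1 and 2 agree on P2; apply P2→P3, P4 and equate their P3, P4 entries.
Rows 1 and 3 agree on P2; apply P2→P3, P4 and equate their P3, P4 entries.
Rows 1 and 4 agree on P2; apply P2→P3, P4 and equate their P3, P4 entries.
Rows 1 and 2 agree on P1, P4; apply P1, P4→P5 and equate their P5 entries.
Rows 1 and 3 agree on P3, P6; apply P3, P6→P1 and equate their P1 entries.
Rows 1 and 4 agree on P3, P6; apply P3, P6→P1 and equate their P1 entries.
Rows 1 and 4 agree on P1, P4; apply P1, P4→P5 and equate their P5 entries.
Row 1 is now all distinguished symbols — the join is lossless.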